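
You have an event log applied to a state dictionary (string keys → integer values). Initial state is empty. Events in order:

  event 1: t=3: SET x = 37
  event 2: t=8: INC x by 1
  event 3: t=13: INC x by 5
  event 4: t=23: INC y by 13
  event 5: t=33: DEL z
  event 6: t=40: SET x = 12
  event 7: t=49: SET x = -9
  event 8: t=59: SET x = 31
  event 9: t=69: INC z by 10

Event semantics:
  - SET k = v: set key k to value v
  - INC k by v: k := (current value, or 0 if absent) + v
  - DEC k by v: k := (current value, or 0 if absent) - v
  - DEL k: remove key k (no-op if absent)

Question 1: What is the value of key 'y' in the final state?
Track key 'y' through all 9 events:
  event 1 (t=3: SET x = 37): y unchanged
  event 2 (t=8: INC x by 1): y unchanged
  event 3 (t=13: INC x by 5): y unchanged
  event 4 (t=23: INC y by 13): y (absent) -> 13
  event 5 (t=33: DEL z): y unchanged
  event 6 (t=40: SET x = 12): y unchanged
  event 7 (t=49: SET x = -9): y unchanged
  event 8 (t=59: SET x = 31): y unchanged
  event 9 (t=69: INC z by 10): y unchanged
Final: y = 13

Answer: 13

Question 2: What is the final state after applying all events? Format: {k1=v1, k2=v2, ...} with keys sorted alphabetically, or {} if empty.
Answer: {x=31, y=13, z=10}

Derivation:
  after event 1 (t=3: SET x = 37): {x=37}
  after event 2 (t=8: INC x by 1): {x=38}
  after event 3 (t=13: INC x by 5): {x=43}
  after event 4 (t=23: INC y by 13): {x=43, y=13}
  after event 5 (t=33: DEL z): {x=43, y=13}
  after event 6 (t=40: SET x = 12): {x=12, y=13}
  after event 7 (t=49: SET x = -9): {x=-9, y=13}
  after event 8 (t=59: SET x = 31): {x=31, y=13}
  after event 9 (t=69: INC z by 10): {x=31, y=13, z=10}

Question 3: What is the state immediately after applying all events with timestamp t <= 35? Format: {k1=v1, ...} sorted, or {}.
Answer: {x=43, y=13}

Derivation:
Apply events with t <= 35 (5 events):
  after event 1 (t=3: SET x = 37): {x=37}
  after event 2 (t=8: INC x by 1): {x=38}
  after event 3 (t=13: INC x by 5): {x=43}
  after event 4 (t=23: INC y by 13): {x=43, y=13}
  after event 5 (t=33: DEL z): {x=43, y=13}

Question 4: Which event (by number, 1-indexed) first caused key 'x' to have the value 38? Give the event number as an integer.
Answer: 2

Derivation:
Looking for first event where x becomes 38:
  event 1: x = 37
  event 2: x 37 -> 38  <-- first match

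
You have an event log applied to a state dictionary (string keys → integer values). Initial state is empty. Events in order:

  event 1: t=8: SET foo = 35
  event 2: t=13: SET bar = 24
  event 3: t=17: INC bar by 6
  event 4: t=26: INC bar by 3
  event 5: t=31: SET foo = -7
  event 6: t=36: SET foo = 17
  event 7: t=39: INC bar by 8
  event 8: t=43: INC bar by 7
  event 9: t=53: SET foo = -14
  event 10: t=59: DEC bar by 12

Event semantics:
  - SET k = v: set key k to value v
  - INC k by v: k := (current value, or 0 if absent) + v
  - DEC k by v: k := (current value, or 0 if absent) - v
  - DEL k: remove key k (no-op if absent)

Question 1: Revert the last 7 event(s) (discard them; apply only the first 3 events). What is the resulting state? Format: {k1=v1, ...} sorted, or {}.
Answer: {bar=30, foo=35}

Derivation:
Keep first 3 events (discard last 7):
  after event 1 (t=8: SET foo = 35): {foo=35}
  after event 2 (t=13: SET bar = 24): {bar=24, foo=35}
  after event 3 (t=17: INC bar by 6): {bar=30, foo=35}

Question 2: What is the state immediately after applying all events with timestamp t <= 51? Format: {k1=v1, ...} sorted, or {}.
Apply events with t <= 51 (8 events):
  after event 1 (t=8: SET foo = 35): {foo=35}
  after event 2 (t=13: SET bar = 24): {bar=24, foo=35}
  after event 3 (t=17: INC bar by 6): {bar=30, foo=35}
  after event 4 (t=26: INC bar by 3): {bar=33, foo=35}
  after event 5 (t=31: SET foo = -7): {bar=33, foo=-7}
  after event 6 (t=36: SET foo = 17): {bar=33, foo=17}
  after event 7 (t=39: INC bar by 8): {bar=41, foo=17}
  after event 8 (t=43: INC bar by 7): {bar=48, foo=17}

Answer: {bar=48, foo=17}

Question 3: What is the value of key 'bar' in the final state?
Answer: 36

Derivation:
Track key 'bar' through all 10 events:
  event 1 (t=8: SET foo = 35): bar unchanged
  event 2 (t=13: SET bar = 24): bar (absent) -> 24
  event 3 (t=17: INC bar by 6): bar 24 -> 30
  event 4 (t=26: INC bar by 3): bar 30 -> 33
  event 5 (t=31: SET foo = -7): bar unchanged
  event 6 (t=36: SET foo = 17): bar unchanged
  event 7 (t=39: INC bar by 8): bar 33 -> 41
  event 8 (t=43: INC bar by 7): bar 41 -> 48
  event 9 (t=53: SET foo = -14): bar unchanged
  event 10 (t=59: DEC bar by 12): bar 48 -> 36
Final: bar = 36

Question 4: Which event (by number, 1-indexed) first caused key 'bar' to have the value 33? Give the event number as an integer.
Answer: 4

Derivation:
Looking for first event where bar becomes 33:
  event 2: bar = 24
  event 3: bar = 30
  event 4: bar 30 -> 33  <-- first match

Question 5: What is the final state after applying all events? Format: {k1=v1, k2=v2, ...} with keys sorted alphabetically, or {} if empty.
  after event 1 (t=8: SET foo = 35): {foo=35}
  after event 2 (t=13: SET bar = 24): {bar=24, foo=35}
  after event 3 (t=17: INC bar by 6): {bar=30, foo=35}
  after event 4 (t=26: INC bar by 3): {bar=33, foo=35}
  after event 5 (t=31: SET foo = -7): {bar=33, foo=-7}
  after event 6 (t=36: SET foo = 17): {bar=33, foo=17}
  after event 7 (t=39: INC bar by 8): {bar=41, foo=17}
  after event 8 (t=43: INC bar by 7): {bar=48, foo=17}
  after event 9 (t=53: SET foo = -14): {bar=48, foo=-14}
  after event 10 (t=59: DEC bar by 12): {bar=36, foo=-14}

Answer: {bar=36, foo=-14}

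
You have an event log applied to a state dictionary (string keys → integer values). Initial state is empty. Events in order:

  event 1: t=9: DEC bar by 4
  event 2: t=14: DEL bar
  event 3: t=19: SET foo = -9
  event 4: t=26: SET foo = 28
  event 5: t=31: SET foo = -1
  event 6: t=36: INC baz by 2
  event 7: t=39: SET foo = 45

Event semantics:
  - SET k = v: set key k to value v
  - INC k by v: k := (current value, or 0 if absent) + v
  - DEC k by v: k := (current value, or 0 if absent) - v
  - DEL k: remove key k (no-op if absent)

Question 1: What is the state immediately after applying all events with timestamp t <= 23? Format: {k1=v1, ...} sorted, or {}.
Answer: {foo=-9}

Derivation:
Apply events with t <= 23 (3 events):
  after event 1 (t=9: DEC bar by 4): {bar=-4}
  after event 2 (t=14: DEL bar): {}
  after event 3 (t=19: SET foo = -9): {foo=-9}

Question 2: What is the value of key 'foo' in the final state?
Track key 'foo' through all 7 events:
  event 1 (t=9: DEC bar by 4): foo unchanged
  event 2 (t=14: DEL bar): foo unchanged
  event 3 (t=19: SET foo = -9): foo (absent) -> -9
  event 4 (t=26: SET foo = 28): foo -9 -> 28
  event 5 (t=31: SET foo = -1): foo 28 -> -1
  event 6 (t=36: INC baz by 2): foo unchanged
  event 7 (t=39: SET foo = 45): foo -1 -> 45
Final: foo = 45

Answer: 45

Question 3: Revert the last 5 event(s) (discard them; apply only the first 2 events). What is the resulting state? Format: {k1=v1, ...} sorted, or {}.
Answer: {}

Derivation:
Keep first 2 events (discard last 5):
  after event 1 (t=9: DEC bar by 4): {bar=-4}
  after event 2 (t=14: DEL bar): {}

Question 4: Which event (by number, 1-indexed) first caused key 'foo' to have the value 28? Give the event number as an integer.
Answer: 4

Derivation:
Looking for first event where foo becomes 28:
  event 3: foo = -9
  event 4: foo -9 -> 28  <-- first match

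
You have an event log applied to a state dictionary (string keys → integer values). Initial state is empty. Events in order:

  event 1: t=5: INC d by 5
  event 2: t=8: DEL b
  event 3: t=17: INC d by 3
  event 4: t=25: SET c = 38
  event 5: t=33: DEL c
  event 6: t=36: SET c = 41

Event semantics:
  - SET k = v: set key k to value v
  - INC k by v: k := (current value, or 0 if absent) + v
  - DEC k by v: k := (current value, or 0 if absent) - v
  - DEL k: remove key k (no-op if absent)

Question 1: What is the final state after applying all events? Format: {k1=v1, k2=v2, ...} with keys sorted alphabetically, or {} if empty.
  after event 1 (t=5: INC d by 5): {d=5}
  after event 2 (t=8: DEL b): {d=5}
  after event 3 (t=17: INC d by 3): {d=8}
  after event 4 (t=25: SET c = 38): {c=38, d=8}
  after event 5 (t=33: DEL c): {d=8}
  after event 6 (t=36: SET c = 41): {c=41, d=8}

Answer: {c=41, d=8}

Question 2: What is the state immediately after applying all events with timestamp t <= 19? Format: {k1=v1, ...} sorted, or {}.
Apply events with t <= 19 (3 events):
  after event 1 (t=5: INC d by 5): {d=5}
  after event 2 (t=8: DEL b): {d=5}
  after event 3 (t=17: INC d by 3): {d=8}

Answer: {d=8}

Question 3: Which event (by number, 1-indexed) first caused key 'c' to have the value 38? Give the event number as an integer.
Answer: 4

Derivation:
Looking for first event where c becomes 38:
  event 4: c (absent) -> 38  <-- first match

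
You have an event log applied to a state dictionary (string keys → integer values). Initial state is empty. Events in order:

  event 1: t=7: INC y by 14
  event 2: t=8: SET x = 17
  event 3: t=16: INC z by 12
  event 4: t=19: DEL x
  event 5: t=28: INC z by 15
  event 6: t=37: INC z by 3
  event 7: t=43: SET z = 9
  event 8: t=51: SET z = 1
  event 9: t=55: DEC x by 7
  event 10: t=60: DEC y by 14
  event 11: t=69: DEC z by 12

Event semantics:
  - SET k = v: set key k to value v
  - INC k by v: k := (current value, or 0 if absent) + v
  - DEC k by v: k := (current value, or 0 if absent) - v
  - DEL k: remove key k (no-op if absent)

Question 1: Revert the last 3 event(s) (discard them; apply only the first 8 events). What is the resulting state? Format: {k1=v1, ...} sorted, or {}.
Keep first 8 events (discard last 3):
  after event 1 (t=7: INC y by 14): {y=14}
  after event 2 (t=8: SET x = 17): {x=17, y=14}
  after event 3 (t=16: INC z by 12): {x=17, y=14, z=12}
  after event 4 (t=19: DEL x): {y=14, z=12}
  after event 5 (t=28: INC z by 15): {y=14, z=27}
  after event 6 (t=37: INC z by 3): {y=14, z=30}
  after event 7 (t=43: SET z = 9): {y=14, z=9}
  after event 8 (t=51: SET z = 1): {y=14, z=1}

Answer: {y=14, z=1}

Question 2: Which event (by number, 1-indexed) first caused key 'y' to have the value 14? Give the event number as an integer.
Looking for first event where y becomes 14:
  event 1: y (absent) -> 14  <-- first match

Answer: 1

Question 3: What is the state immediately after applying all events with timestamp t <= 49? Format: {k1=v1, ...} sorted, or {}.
Answer: {y=14, z=9}

Derivation:
Apply events with t <= 49 (7 events):
  after event 1 (t=7: INC y by 14): {y=14}
  after event 2 (t=8: SET x = 17): {x=17, y=14}
  after event 3 (t=16: INC z by 12): {x=17, y=14, z=12}
  after event 4 (t=19: DEL x): {y=14, z=12}
  after event 5 (t=28: INC z by 15): {y=14, z=27}
  after event 6 (t=37: INC z by 3): {y=14, z=30}
  after event 7 (t=43: SET z = 9): {y=14, z=9}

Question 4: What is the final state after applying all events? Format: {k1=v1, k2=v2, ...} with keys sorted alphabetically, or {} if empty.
  after event 1 (t=7: INC y by 14): {y=14}
  after event 2 (t=8: SET x = 17): {x=17, y=14}
  after event 3 (t=16: INC z by 12): {x=17, y=14, z=12}
  after event 4 (t=19: DEL x): {y=14, z=12}
  after event 5 (t=28: INC z by 15): {y=14, z=27}
  after event 6 (t=37: INC z by 3): {y=14, z=30}
  after event 7 (t=43: SET z = 9): {y=14, z=9}
  after event 8 (t=51: SET z = 1): {y=14, z=1}
  after event 9 (t=55: DEC x by 7): {x=-7, y=14, z=1}
  after event 10 (t=60: DEC y by 14): {x=-7, y=0, z=1}
  after event 11 (t=69: DEC z by 12): {x=-7, y=0, z=-11}

Answer: {x=-7, y=0, z=-11}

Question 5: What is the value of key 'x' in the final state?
Track key 'x' through all 11 events:
  event 1 (t=7: INC y by 14): x unchanged
  event 2 (t=8: SET x = 17): x (absent) -> 17
  event 3 (t=16: INC z by 12): x unchanged
  event 4 (t=19: DEL x): x 17 -> (absent)
  event 5 (t=28: INC z by 15): x unchanged
  event 6 (t=37: INC z by 3): x unchanged
  event 7 (t=43: SET z = 9): x unchanged
  event 8 (t=51: SET z = 1): x unchanged
  event 9 (t=55: DEC x by 7): x (absent) -> -7
  event 10 (t=60: DEC y by 14): x unchanged
  event 11 (t=69: DEC z by 12): x unchanged
Final: x = -7

Answer: -7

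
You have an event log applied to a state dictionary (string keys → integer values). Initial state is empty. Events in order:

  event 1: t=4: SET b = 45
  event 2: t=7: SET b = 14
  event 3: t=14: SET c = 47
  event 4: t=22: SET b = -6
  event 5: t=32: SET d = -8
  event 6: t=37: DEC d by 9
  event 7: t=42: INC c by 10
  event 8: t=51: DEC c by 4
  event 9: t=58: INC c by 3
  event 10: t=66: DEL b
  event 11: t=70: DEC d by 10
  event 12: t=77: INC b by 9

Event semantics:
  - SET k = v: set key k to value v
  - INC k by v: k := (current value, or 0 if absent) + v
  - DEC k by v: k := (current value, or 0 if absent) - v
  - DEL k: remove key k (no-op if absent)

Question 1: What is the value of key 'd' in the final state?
Answer: -27

Derivation:
Track key 'd' through all 12 events:
  event 1 (t=4: SET b = 45): d unchanged
  event 2 (t=7: SET b = 14): d unchanged
  event 3 (t=14: SET c = 47): d unchanged
  event 4 (t=22: SET b = -6): d unchanged
  event 5 (t=32: SET d = -8): d (absent) -> -8
  event 6 (t=37: DEC d by 9): d -8 -> -17
  event 7 (t=42: INC c by 10): d unchanged
  event 8 (t=51: DEC c by 4): d unchanged
  event 9 (t=58: INC c by 3): d unchanged
  event 10 (t=66: DEL b): d unchanged
  event 11 (t=70: DEC d by 10): d -17 -> -27
  event 12 (t=77: INC b by 9): d unchanged
Final: d = -27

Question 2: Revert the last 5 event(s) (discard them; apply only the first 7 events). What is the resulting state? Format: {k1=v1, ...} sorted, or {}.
Answer: {b=-6, c=57, d=-17}

Derivation:
Keep first 7 events (discard last 5):
  after event 1 (t=4: SET b = 45): {b=45}
  after event 2 (t=7: SET b = 14): {b=14}
  after event 3 (t=14: SET c = 47): {b=14, c=47}
  after event 4 (t=22: SET b = -6): {b=-6, c=47}
  after event 5 (t=32: SET d = -8): {b=-6, c=47, d=-8}
  after event 6 (t=37: DEC d by 9): {b=-6, c=47, d=-17}
  after event 7 (t=42: INC c by 10): {b=-6, c=57, d=-17}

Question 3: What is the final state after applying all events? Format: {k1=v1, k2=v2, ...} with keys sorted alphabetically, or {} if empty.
  after event 1 (t=4: SET b = 45): {b=45}
  after event 2 (t=7: SET b = 14): {b=14}
  after event 3 (t=14: SET c = 47): {b=14, c=47}
  after event 4 (t=22: SET b = -6): {b=-6, c=47}
  after event 5 (t=32: SET d = -8): {b=-6, c=47, d=-8}
  after event 6 (t=37: DEC d by 9): {b=-6, c=47, d=-17}
  after event 7 (t=42: INC c by 10): {b=-6, c=57, d=-17}
  after event 8 (t=51: DEC c by 4): {b=-6, c=53, d=-17}
  after event 9 (t=58: INC c by 3): {b=-6, c=56, d=-17}
  after event 10 (t=66: DEL b): {c=56, d=-17}
  after event 11 (t=70: DEC d by 10): {c=56, d=-27}
  after event 12 (t=77: INC b by 9): {b=9, c=56, d=-27}

Answer: {b=9, c=56, d=-27}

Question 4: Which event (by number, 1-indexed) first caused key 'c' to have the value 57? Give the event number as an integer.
Looking for first event where c becomes 57:
  event 3: c = 47
  event 4: c = 47
  event 5: c = 47
  event 6: c = 47
  event 7: c 47 -> 57  <-- first match

Answer: 7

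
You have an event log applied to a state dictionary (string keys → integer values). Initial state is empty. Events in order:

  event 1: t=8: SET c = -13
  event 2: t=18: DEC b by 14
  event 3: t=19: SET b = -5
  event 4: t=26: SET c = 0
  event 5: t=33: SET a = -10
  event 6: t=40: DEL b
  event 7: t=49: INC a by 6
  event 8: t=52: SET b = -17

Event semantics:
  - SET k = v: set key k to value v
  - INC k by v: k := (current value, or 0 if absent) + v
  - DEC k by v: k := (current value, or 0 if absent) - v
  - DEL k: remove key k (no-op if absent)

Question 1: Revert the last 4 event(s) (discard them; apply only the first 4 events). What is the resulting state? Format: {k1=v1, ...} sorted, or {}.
Answer: {b=-5, c=0}

Derivation:
Keep first 4 events (discard last 4):
  after event 1 (t=8: SET c = -13): {c=-13}
  after event 2 (t=18: DEC b by 14): {b=-14, c=-13}
  after event 3 (t=19: SET b = -5): {b=-5, c=-13}
  after event 4 (t=26: SET c = 0): {b=-5, c=0}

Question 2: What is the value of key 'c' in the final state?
Track key 'c' through all 8 events:
  event 1 (t=8: SET c = -13): c (absent) -> -13
  event 2 (t=18: DEC b by 14): c unchanged
  event 3 (t=19: SET b = -5): c unchanged
  event 4 (t=26: SET c = 0): c -13 -> 0
  event 5 (t=33: SET a = -10): c unchanged
  event 6 (t=40: DEL b): c unchanged
  event 7 (t=49: INC a by 6): c unchanged
  event 8 (t=52: SET b = -17): c unchanged
Final: c = 0

Answer: 0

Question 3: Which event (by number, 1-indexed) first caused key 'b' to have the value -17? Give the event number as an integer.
Answer: 8

Derivation:
Looking for first event where b becomes -17:
  event 2: b = -14
  event 3: b = -5
  event 4: b = -5
  event 5: b = -5
  event 6: b = (absent)
  event 8: b (absent) -> -17  <-- first match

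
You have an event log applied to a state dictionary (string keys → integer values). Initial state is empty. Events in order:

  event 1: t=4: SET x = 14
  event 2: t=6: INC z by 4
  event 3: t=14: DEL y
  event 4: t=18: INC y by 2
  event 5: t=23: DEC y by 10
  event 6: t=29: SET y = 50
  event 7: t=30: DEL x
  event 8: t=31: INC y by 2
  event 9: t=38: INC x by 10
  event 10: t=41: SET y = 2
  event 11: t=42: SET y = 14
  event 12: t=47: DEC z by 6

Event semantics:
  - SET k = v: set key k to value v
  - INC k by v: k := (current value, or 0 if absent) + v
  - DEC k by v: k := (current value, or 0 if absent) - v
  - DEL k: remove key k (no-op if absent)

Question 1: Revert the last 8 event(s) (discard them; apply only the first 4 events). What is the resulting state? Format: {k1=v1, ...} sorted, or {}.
Keep first 4 events (discard last 8):
  after event 1 (t=4: SET x = 14): {x=14}
  after event 2 (t=6: INC z by 4): {x=14, z=4}
  after event 3 (t=14: DEL y): {x=14, z=4}
  after event 4 (t=18: INC y by 2): {x=14, y=2, z=4}

Answer: {x=14, y=2, z=4}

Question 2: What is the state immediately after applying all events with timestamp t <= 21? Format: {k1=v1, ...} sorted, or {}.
Apply events with t <= 21 (4 events):
  after event 1 (t=4: SET x = 14): {x=14}
  after event 2 (t=6: INC z by 4): {x=14, z=4}
  after event 3 (t=14: DEL y): {x=14, z=4}
  after event 4 (t=18: INC y by 2): {x=14, y=2, z=4}

Answer: {x=14, y=2, z=4}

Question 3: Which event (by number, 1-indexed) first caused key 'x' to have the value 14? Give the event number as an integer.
Looking for first event where x becomes 14:
  event 1: x (absent) -> 14  <-- first match

Answer: 1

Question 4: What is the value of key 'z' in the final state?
Answer: -2

Derivation:
Track key 'z' through all 12 events:
  event 1 (t=4: SET x = 14): z unchanged
  event 2 (t=6: INC z by 4): z (absent) -> 4
  event 3 (t=14: DEL y): z unchanged
  event 4 (t=18: INC y by 2): z unchanged
  event 5 (t=23: DEC y by 10): z unchanged
  event 6 (t=29: SET y = 50): z unchanged
  event 7 (t=30: DEL x): z unchanged
  event 8 (t=31: INC y by 2): z unchanged
  event 9 (t=38: INC x by 10): z unchanged
  event 10 (t=41: SET y = 2): z unchanged
  event 11 (t=42: SET y = 14): z unchanged
  event 12 (t=47: DEC z by 6): z 4 -> -2
Final: z = -2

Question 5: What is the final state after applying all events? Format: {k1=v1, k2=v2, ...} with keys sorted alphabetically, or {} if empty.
  after event 1 (t=4: SET x = 14): {x=14}
  after event 2 (t=6: INC z by 4): {x=14, z=4}
  after event 3 (t=14: DEL y): {x=14, z=4}
  after event 4 (t=18: INC y by 2): {x=14, y=2, z=4}
  after event 5 (t=23: DEC y by 10): {x=14, y=-8, z=4}
  after event 6 (t=29: SET y = 50): {x=14, y=50, z=4}
  after event 7 (t=30: DEL x): {y=50, z=4}
  after event 8 (t=31: INC y by 2): {y=52, z=4}
  after event 9 (t=38: INC x by 10): {x=10, y=52, z=4}
  after event 10 (t=41: SET y = 2): {x=10, y=2, z=4}
  after event 11 (t=42: SET y = 14): {x=10, y=14, z=4}
  after event 12 (t=47: DEC z by 6): {x=10, y=14, z=-2}

Answer: {x=10, y=14, z=-2}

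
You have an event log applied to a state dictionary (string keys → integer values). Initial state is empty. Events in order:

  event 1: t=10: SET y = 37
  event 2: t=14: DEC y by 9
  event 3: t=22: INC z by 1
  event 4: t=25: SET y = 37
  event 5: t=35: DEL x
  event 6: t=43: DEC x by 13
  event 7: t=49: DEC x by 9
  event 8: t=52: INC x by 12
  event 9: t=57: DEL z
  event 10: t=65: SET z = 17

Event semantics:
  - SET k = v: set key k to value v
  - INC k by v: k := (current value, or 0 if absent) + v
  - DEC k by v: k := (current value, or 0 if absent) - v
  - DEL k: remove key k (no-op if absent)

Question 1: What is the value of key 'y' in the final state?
Answer: 37

Derivation:
Track key 'y' through all 10 events:
  event 1 (t=10: SET y = 37): y (absent) -> 37
  event 2 (t=14: DEC y by 9): y 37 -> 28
  event 3 (t=22: INC z by 1): y unchanged
  event 4 (t=25: SET y = 37): y 28 -> 37
  event 5 (t=35: DEL x): y unchanged
  event 6 (t=43: DEC x by 13): y unchanged
  event 7 (t=49: DEC x by 9): y unchanged
  event 8 (t=52: INC x by 12): y unchanged
  event 9 (t=57: DEL z): y unchanged
  event 10 (t=65: SET z = 17): y unchanged
Final: y = 37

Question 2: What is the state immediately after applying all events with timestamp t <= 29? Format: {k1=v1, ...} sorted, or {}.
Answer: {y=37, z=1}

Derivation:
Apply events with t <= 29 (4 events):
  after event 1 (t=10: SET y = 37): {y=37}
  after event 2 (t=14: DEC y by 9): {y=28}
  after event 3 (t=22: INC z by 1): {y=28, z=1}
  after event 4 (t=25: SET y = 37): {y=37, z=1}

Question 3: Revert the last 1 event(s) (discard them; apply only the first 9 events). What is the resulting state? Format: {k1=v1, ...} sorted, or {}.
Keep first 9 events (discard last 1):
  after event 1 (t=10: SET y = 37): {y=37}
  after event 2 (t=14: DEC y by 9): {y=28}
  after event 3 (t=22: INC z by 1): {y=28, z=1}
  after event 4 (t=25: SET y = 37): {y=37, z=1}
  after event 5 (t=35: DEL x): {y=37, z=1}
  after event 6 (t=43: DEC x by 13): {x=-13, y=37, z=1}
  after event 7 (t=49: DEC x by 9): {x=-22, y=37, z=1}
  after event 8 (t=52: INC x by 12): {x=-10, y=37, z=1}
  after event 9 (t=57: DEL z): {x=-10, y=37}

Answer: {x=-10, y=37}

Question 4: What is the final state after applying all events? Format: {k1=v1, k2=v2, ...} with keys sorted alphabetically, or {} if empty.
Answer: {x=-10, y=37, z=17}

Derivation:
  after event 1 (t=10: SET y = 37): {y=37}
  after event 2 (t=14: DEC y by 9): {y=28}
  after event 3 (t=22: INC z by 1): {y=28, z=1}
  after event 4 (t=25: SET y = 37): {y=37, z=1}
  after event 5 (t=35: DEL x): {y=37, z=1}
  after event 6 (t=43: DEC x by 13): {x=-13, y=37, z=1}
  after event 7 (t=49: DEC x by 9): {x=-22, y=37, z=1}
  after event 8 (t=52: INC x by 12): {x=-10, y=37, z=1}
  after event 9 (t=57: DEL z): {x=-10, y=37}
  after event 10 (t=65: SET z = 17): {x=-10, y=37, z=17}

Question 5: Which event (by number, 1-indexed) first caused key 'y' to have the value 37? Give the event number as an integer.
Answer: 1

Derivation:
Looking for first event where y becomes 37:
  event 1: y (absent) -> 37  <-- first match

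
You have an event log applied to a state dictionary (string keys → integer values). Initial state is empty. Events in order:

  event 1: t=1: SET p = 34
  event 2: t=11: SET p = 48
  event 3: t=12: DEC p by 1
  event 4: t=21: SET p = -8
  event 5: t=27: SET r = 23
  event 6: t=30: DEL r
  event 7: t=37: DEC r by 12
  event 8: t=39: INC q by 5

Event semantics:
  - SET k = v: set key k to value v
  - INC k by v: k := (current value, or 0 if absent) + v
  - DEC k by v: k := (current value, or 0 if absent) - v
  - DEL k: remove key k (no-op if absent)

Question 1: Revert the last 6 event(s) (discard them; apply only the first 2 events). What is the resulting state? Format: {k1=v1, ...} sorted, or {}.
Keep first 2 events (discard last 6):
  after event 1 (t=1: SET p = 34): {p=34}
  after event 2 (t=11: SET p = 48): {p=48}

Answer: {p=48}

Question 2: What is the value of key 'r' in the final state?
Track key 'r' through all 8 events:
  event 1 (t=1: SET p = 34): r unchanged
  event 2 (t=11: SET p = 48): r unchanged
  event 3 (t=12: DEC p by 1): r unchanged
  event 4 (t=21: SET p = -8): r unchanged
  event 5 (t=27: SET r = 23): r (absent) -> 23
  event 6 (t=30: DEL r): r 23 -> (absent)
  event 7 (t=37: DEC r by 12): r (absent) -> -12
  event 8 (t=39: INC q by 5): r unchanged
Final: r = -12

Answer: -12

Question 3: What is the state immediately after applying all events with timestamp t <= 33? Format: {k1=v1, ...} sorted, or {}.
Answer: {p=-8}

Derivation:
Apply events with t <= 33 (6 events):
  after event 1 (t=1: SET p = 34): {p=34}
  after event 2 (t=11: SET p = 48): {p=48}
  after event 3 (t=12: DEC p by 1): {p=47}
  after event 4 (t=21: SET p = -8): {p=-8}
  after event 5 (t=27: SET r = 23): {p=-8, r=23}
  after event 6 (t=30: DEL r): {p=-8}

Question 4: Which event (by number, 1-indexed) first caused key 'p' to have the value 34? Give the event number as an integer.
Looking for first event where p becomes 34:
  event 1: p (absent) -> 34  <-- first match

Answer: 1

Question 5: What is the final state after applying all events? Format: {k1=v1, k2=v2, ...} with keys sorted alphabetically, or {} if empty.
  after event 1 (t=1: SET p = 34): {p=34}
  after event 2 (t=11: SET p = 48): {p=48}
  after event 3 (t=12: DEC p by 1): {p=47}
  after event 4 (t=21: SET p = -8): {p=-8}
  after event 5 (t=27: SET r = 23): {p=-8, r=23}
  after event 6 (t=30: DEL r): {p=-8}
  after event 7 (t=37: DEC r by 12): {p=-8, r=-12}
  after event 8 (t=39: INC q by 5): {p=-8, q=5, r=-12}

Answer: {p=-8, q=5, r=-12}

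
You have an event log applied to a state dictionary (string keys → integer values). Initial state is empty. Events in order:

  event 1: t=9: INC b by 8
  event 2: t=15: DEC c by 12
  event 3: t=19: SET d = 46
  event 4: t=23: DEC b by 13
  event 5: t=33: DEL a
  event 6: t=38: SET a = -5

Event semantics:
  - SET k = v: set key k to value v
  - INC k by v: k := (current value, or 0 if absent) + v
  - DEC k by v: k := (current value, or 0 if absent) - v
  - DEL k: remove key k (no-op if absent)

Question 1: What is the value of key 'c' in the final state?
Track key 'c' through all 6 events:
  event 1 (t=9: INC b by 8): c unchanged
  event 2 (t=15: DEC c by 12): c (absent) -> -12
  event 3 (t=19: SET d = 46): c unchanged
  event 4 (t=23: DEC b by 13): c unchanged
  event 5 (t=33: DEL a): c unchanged
  event 6 (t=38: SET a = -5): c unchanged
Final: c = -12

Answer: -12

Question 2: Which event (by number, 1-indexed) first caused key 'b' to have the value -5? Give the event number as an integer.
Looking for first event where b becomes -5:
  event 1: b = 8
  event 2: b = 8
  event 3: b = 8
  event 4: b 8 -> -5  <-- first match

Answer: 4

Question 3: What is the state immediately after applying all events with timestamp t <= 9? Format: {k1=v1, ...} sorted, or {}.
Answer: {b=8}

Derivation:
Apply events with t <= 9 (1 events):
  after event 1 (t=9: INC b by 8): {b=8}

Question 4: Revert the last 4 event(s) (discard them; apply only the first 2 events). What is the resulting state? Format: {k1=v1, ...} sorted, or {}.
Keep first 2 events (discard last 4):
  after event 1 (t=9: INC b by 8): {b=8}
  after event 2 (t=15: DEC c by 12): {b=8, c=-12}

Answer: {b=8, c=-12}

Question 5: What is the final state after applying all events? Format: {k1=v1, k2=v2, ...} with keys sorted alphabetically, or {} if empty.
Answer: {a=-5, b=-5, c=-12, d=46}

Derivation:
  after event 1 (t=9: INC b by 8): {b=8}
  after event 2 (t=15: DEC c by 12): {b=8, c=-12}
  after event 3 (t=19: SET d = 46): {b=8, c=-12, d=46}
  after event 4 (t=23: DEC b by 13): {b=-5, c=-12, d=46}
  after event 5 (t=33: DEL a): {b=-5, c=-12, d=46}
  after event 6 (t=38: SET a = -5): {a=-5, b=-5, c=-12, d=46}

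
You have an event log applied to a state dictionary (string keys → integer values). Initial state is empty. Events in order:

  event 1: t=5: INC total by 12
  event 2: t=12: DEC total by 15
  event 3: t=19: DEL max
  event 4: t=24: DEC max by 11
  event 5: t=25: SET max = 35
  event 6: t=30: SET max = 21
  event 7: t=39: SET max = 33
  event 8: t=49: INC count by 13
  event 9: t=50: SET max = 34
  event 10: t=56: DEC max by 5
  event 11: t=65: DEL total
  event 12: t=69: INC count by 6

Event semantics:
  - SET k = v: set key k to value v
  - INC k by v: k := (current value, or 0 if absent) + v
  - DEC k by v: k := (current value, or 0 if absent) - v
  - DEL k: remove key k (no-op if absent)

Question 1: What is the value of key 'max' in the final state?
Answer: 29

Derivation:
Track key 'max' through all 12 events:
  event 1 (t=5: INC total by 12): max unchanged
  event 2 (t=12: DEC total by 15): max unchanged
  event 3 (t=19: DEL max): max (absent) -> (absent)
  event 4 (t=24: DEC max by 11): max (absent) -> -11
  event 5 (t=25: SET max = 35): max -11 -> 35
  event 6 (t=30: SET max = 21): max 35 -> 21
  event 7 (t=39: SET max = 33): max 21 -> 33
  event 8 (t=49: INC count by 13): max unchanged
  event 9 (t=50: SET max = 34): max 33 -> 34
  event 10 (t=56: DEC max by 5): max 34 -> 29
  event 11 (t=65: DEL total): max unchanged
  event 12 (t=69: INC count by 6): max unchanged
Final: max = 29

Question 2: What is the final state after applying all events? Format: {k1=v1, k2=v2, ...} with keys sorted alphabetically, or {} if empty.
  after event 1 (t=5: INC total by 12): {total=12}
  after event 2 (t=12: DEC total by 15): {total=-3}
  after event 3 (t=19: DEL max): {total=-3}
  after event 4 (t=24: DEC max by 11): {max=-11, total=-3}
  after event 5 (t=25: SET max = 35): {max=35, total=-3}
  after event 6 (t=30: SET max = 21): {max=21, total=-3}
  after event 7 (t=39: SET max = 33): {max=33, total=-3}
  after event 8 (t=49: INC count by 13): {count=13, max=33, total=-3}
  after event 9 (t=50: SET max = 34): {count=13, max=34, total=-3}
  after event 10 (t=56: DEC max by 5): {count=13, max=29, total=-3}
  after event 11 (t=65: DEL total): {count=13, max=29}
  after event 12 (t=69: INC count by 6): {count=19, max=29}

Answer: {count=19, max=29}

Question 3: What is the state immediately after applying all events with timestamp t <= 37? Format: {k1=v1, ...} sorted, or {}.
Apply events with t <= 37 (6 events):
  after event 1 (t=5: INC total by 12): {total=12}
  after event 2 (t=12: DEC total by 15): {total=-3}
  after event 3 (t=19: DEL max): {total=-3}
  after event 4 (t=24: DEC max by 11): {max=-11, total=-3}
  after event 5 (t=25: SET max = 35): {max=35, total=-3}
  after event 6 (t=30: SET max = 21): {max=21, total=-3}

Answer: {max=21, total=-3}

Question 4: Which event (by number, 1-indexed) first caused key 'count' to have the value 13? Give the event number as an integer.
Answer: 8

Derivation:
Looking for first event where count becomes 13:
  event 8: count (absent) -> 13  <-- first match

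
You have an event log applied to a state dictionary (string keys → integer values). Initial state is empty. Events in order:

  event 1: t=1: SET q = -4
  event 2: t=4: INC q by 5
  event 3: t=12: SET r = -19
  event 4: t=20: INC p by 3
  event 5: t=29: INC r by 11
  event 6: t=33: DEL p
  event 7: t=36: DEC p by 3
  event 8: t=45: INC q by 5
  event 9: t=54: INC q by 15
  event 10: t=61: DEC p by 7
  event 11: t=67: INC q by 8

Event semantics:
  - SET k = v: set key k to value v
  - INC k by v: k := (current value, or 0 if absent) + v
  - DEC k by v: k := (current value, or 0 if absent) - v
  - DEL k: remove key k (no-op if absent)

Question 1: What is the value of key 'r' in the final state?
Answer: -8

Derivation:
Track key 'r' through all 11 events:
  event 1 (t=1: SET q = -4): r unchanged
  event 2 (t=4: INC q by 5): r unchanged
  event 3 (t=12: SET r = -19): r (absent) -> -19
  event 4 (t=20: INC p by 3): r unchanged
  event 5 (t=29: INC r by 11): r -19 -> -8
  event 6 (t=33: DEL p): r unchanged
  event 7 (t=36: DEC p by 3): r unchanged
  event 8 (t=45: INC q by 5): r unchanged
  event 9 (t=54: INC q by 15): r unchanged
  event 10 (t=61: DEC p by 7): r unchanged
  event 11 (t=67: INC q by 8): r unchanged
Final: r = -8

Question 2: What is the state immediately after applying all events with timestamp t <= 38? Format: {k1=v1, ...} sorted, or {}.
Answer: {p=-3, q=1, r=-8}

Derivation:
Apply events with t <= 38 (7 events):
  after event 1 (t=1: SET q = -4): {q=-4}
  after event 2 (t=4: INC q by 5): {q=1}
  after event 3 (t=12: SET r = -19): {q=1, r=-19}
  after event 4 (t=20: INC p by 3): {p=3, q=1, r=-19}
  after event 5 (t=29: INC r by 11): {p=3, q=1, r=-8}
  after event 6 (t=33: DEL p): {q=1, r=-8}
  after event 7 (t=36: DEC p by 3): {p=-3, q=1, r=-8}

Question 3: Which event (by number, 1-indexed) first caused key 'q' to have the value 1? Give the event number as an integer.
Looking for first event where q becomes 1:
  event 1: q = -4
  event 2: q -4 -> 1  <-- first match

Answer: 2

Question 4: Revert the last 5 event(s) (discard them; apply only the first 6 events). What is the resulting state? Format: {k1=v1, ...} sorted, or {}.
Answer: {q=1, r=-8}

Derivation:
Keep first 6 events (discard last 5):
  after event 1 (t=1: SET q = -4): {q=-4}
  after event 2 (t=4: INC q by 5): {q=1}
  after event 3 (t=12: SET r = -19): {q=1, r=-19}
  after event 4 (t=20: INC p by 3): {p=3, q=1, r=-19}
  after event 5 (t=29: INC r by 11): {p=3, q=1, r=-8}
  after event 6 (t=33: DEL p): {q=1, r=-8}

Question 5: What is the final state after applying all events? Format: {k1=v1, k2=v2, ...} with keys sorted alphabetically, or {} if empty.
  after event 1 (t=1: SET q = -4): {q=-4}
  after event 2 (t=4: INC q by 5): {q=1}
  after event 3 (t=12: SET r = -19): {q=1, r=-19}
  after event 4 (t=20: INC p by 3): {p=3, q=1, r=-19}
  after event 5 (t=29: INC r by 11): {p=3, q=1, r=-8}
  after event 6 (t=33: DEL p): {q=1, r=-8}
  after event 7 (t=36: DEC p by 3): {p=-3, q=1, r=-8}
  after event 8 (t=45: INC q by 5): {p=-3, q=6, r=-8}
  after event 9 (t=54: INC q by 15): {p=-3, q=21, r=-8}
  after event 10 (t=61: DEC p by 7): {p=-10, q=21, r=-8}
  after event 11 (t=67: INC q by 8): {p=-10, q=29, r=-8}

Answer: {p=-10, q=29, r=-8}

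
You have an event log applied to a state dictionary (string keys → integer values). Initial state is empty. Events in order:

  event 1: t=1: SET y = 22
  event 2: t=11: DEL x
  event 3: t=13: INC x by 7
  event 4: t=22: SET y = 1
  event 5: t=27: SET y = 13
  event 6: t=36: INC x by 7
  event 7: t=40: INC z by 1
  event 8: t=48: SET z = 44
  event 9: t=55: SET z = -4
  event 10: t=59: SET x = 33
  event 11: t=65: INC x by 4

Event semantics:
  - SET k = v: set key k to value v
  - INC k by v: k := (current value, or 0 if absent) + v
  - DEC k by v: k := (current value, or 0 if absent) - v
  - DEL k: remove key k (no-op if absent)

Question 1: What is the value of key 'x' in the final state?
Track key 'x' through all 11 events:
  event 1 (t=1: SET y = 22): x unchanged
  event 2 (t=11: DEL x): x (absent) -> (absent)
  event 3 (t=13: INC x by 7): x (absent) -> 7
  event 4 (t=22: SET y = 1): x unchanged
  event 5 (t=27: SET y = 13): x unchanged
  event 6 (t=36: INC x by 7): x 7 -> 14
  event 7 (t=40: INC z by 1): x unchanged
  event 8 (t=48: SET z = 44): x unchanged
  event 9 (t=55: SET z = -4): x unchanged
  event 10 (t=59: SET x = 33): x 14 -> 33
  event 11 (t=65: INC x by 4): x 33 -> 37
Final: x = 37

Answer: 37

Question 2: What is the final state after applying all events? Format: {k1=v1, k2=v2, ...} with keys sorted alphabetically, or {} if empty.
  after event 1 (t=1: SET y = 22): {y=22}
  after event 2 (t=11: DEL x): {y=22}
  after event 3 (t=13: INC x by 7): {x=7, y=22}
  after event 4 (t=22: SET y = 1): {x=7, y=1}
  after event 5 (t=27: SET y = 13): {x=7, y=13}
  after event 6 (t=36: INC x by 7): {x=14, y=13}
  after event 7 (t=40: INC z by 1): {x=14, y=13, z=1}
  after event 8 (t=48: SET z = 44): {x=14, y=13, z=44}
  after event 9 (t=55: SET z = -4): {x=14, y=13, z=-4}
  after event 10 (t=59: SET x = 33): {x=33, y=13, z=-4}
  after event 11 (t=65: INC x by 4): {x=37, y=13, z=-4}

Answer: {x=37, y=13, z=-4}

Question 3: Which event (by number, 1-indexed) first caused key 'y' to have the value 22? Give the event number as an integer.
Answer: 1

Derivation:
Looking for first event where y becomes 22:
  event 1: y (absent) -> 22  <-- first match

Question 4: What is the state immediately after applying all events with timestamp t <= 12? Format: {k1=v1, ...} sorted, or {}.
Apply events with t <= 12 (2 events):
  after event 1 (t=1: SET y = 22): {y=22}
  after event 2 (t=11: DEL x): {y=22}

Answer: {y=22}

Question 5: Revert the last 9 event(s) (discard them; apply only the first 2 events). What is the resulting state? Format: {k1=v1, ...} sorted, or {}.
Answer: {y=22}

Derivation:
Keep first 2 events (discard last 9):
  after event 1 (t=1: SET y = 22): {y=22}
  after event 2 (t=11: DEL x): {y=22}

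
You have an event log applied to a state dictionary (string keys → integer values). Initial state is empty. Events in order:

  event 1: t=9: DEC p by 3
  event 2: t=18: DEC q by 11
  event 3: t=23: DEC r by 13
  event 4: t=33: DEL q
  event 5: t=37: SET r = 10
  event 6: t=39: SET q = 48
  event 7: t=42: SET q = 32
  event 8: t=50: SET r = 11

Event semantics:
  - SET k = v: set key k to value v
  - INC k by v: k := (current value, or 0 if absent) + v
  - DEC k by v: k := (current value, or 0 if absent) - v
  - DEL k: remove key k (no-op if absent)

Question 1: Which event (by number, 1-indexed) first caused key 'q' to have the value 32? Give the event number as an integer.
Looking for first event where q becomes 32:
  event 2: q = -11
  event 3: q = -11
  event 4: q = (absent)
  event 6: q = 48
  event 7: q 48 -> 32  <-- first match

Answer: 7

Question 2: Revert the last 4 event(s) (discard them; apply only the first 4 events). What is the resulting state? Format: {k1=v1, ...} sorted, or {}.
Keep first 4 events (discard last 4):
  after event 1 (t=9: DEC p by 3): {p=-3}
  after event 2 (t=18: DEC q by 11): {p=-3, q=-11}
  after event 3 (t=23: DEC r by 13): {p=-3, q=-11, r=-13}
  after event 4 (t=33: DEL q): {p=-3, r=-13}

Answer: {p=-3, r=-13}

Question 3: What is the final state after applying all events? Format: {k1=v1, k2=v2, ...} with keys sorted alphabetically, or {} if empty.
Answer: {p=-3, q=32, r=11}

Derivation:
  after event 1 (t=9: DEC p by 3): {p=-3}
  after event 2 (t=18: DEC q by 11): {p=-3, q=-11}
  after event 3 (t=23: DEC r by 13): {p=-3, q=-11, r=-13}
  after event 4 (t=33: DEL q): {p=-3, r=-13}
  after event 5 (t=37: SET r = 10): {p=-3, r=10}
  after event 6 (t=39: SET q = 48): {p=-3, q=48, r=10}
  after event 7 (t=42: SET q = 32): {p=-3, q=32, r=10}
  after event 8 (t=50: SET r = 11): {p=-3, q=32, r=11}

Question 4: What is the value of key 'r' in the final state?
Track key 'r' through all 8 events:
  event 1 (t=9: DEC p by 3): r unchanged
  event 2 (t=18: DEC q by 11): r unchanged
  event 3 (t=23: DEC r by 13): r (absent) -> -13
  event 4 (t=33: DEL q): r unchanged
  event 5 (t=37: SET r = 10): r -13 -> 10
  event 6 (t=39: SET q = 48): r unchanged
  event 7 (t=42: SET q = 32): r unchanged
  event 8 (t=50: SET r = 11): r 10 -> 11
Final: r = 11

Answer: 11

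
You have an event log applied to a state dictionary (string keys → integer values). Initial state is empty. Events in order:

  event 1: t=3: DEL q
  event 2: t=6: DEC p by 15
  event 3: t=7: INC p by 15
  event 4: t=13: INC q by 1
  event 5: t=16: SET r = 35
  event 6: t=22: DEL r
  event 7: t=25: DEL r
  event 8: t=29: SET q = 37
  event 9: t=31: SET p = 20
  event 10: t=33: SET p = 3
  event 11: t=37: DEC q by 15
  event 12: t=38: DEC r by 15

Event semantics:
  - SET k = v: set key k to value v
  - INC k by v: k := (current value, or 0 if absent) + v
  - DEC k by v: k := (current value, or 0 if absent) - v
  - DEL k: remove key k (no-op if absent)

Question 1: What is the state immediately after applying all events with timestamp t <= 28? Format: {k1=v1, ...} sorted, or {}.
Apply events with t <= 28 (7 events):
  after event 1 (t=3: DEL q): {}
  after event 2 (t=6: DEC p by 15): {p=-15}
  after event 3 (t=7: INC p by 15): {p=0}
  after event 4 (t=13: INC q by 1): {p=0, q=1}
  after event 5 (t=16: SET r = 35): {p=0, q=1, r=35}
  after event 6 (t=22: DEL r): {p=0, q=1}
  after event 7 (t=25: DEL r): {p=0, q=1}

Answer: {p=0, q=1}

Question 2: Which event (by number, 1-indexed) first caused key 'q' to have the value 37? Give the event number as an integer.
Looking for first event where q becomes 37:
  event 4: q = 1
  event 5: q = 1
  event 6: q = 1
  event 7: q = 1
  event 8: q 1 -> 37  <-- first match

Answer: 8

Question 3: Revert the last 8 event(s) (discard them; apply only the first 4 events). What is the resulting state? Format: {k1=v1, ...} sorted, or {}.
Answer: {p=0, q=1}

Derivation:
Keep first 4 events (discard last 8):
  after event 1 (t=3: DEL q): {}
  after event 2 (t=6: DEC p by 15): {p=-15}
  after event 3 (t=7: INC p by 15): {p=0}
  after event 4 (t=13: INC q by 1): {p=0, q=1}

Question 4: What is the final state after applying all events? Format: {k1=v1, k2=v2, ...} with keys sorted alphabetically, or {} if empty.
Answer: {p=3, q=22, r=-15}

Derivation:
  after event 1 (t=3: DEL q): {}
  after event 2 (t=6: DEC p by 15): {p=-15}
  after event 3 (t=7: INC p by 15): {p=0}
  after event 4 (t=13: INC q by 1): {p=0, q=1}
  after event 5 (t=16: SET r = 35): {p=0, q=1, r=35}
  after event 6 (t=22: DEL r): {p=0, q=1}
  after event 7 (t=25: DEL r): {p=0, q=1}
  after event 8 (t=29: SET q = 37): {p=0, q=37}
  after event 9 (t=31: SET p = 20): {p=20, q=37}
  after event 10 (t=33: SET p = 3): {p=3, q=37}
  after event 11 (t=37: DEC q by 15): {p=3, q=22}
  after event 12 (t=38: DEC r by 15): {p=3, q=22, r=-15}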